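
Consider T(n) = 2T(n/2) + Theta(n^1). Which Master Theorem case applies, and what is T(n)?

Master Theorem for T(n) = 2T(n/2) + O(n^1):

a = 2, b = 2, c = 1
log_b(a) = log_2(2) = 1.0000

Case 2: c = 1 = log_2(2) = 1.0000
T(n) = O(n^1 log n) = O(n log n)

For T(n) = 2T(n/2) + O(n^1): log_2(2) = 1.0000. This is Case 2 of the Master Theorem (c = log_b(a), equal work at all levels), giving O(n log n).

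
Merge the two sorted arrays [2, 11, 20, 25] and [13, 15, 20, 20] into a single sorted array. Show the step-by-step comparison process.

Merging process:

Compare 2 vs 13: take 2 from left. Merged: [2]
Compare 11 vs 13: take 11 from left. Merged: [2, 11]
Compare 20 vs 13: take 13 from right. Merged: [2, 11, 13]
Compare 20 vs 15: take 15 from right. Merged: [2, 11, 13, 15]
Compare 20 vs 20: take 20 from left. Merged: [2, 11, 13, 15, 20]
Compare 25 vs 20: take 20 from right. Merged: [2, 11, 13, 15, 20, 20]
Compare 25 vs 20: take 20 from right. Merged: [2, 11, 13, 15, 20, 20, 20]
Append remaining from left: [25]. Merged: [2, 11, 13, 15, 20, 20, 20, 25]

Final merged array: [2, 11, 13, 15, 20, 20, 20, 25]
Total comparisons: 7

The merged array is [2, 11, 13, 15, 20, 20, 20, 25], requiring 7 comparisons. The merge step runs in O(n) time where n is the total number of elements.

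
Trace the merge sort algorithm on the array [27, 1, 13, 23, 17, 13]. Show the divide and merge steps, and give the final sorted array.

Merge sort trace:

Split: [27, 1, 13, 23, 17, 13] -> [27, 1, 13] and [23, 17, 13]
  Split: [27, 1, 13] -> [27] and [1, 13]
    Split: [1, 13] -> [1] and [13]
    Merge: [1] + [13] -> [1, 13]
  Merge: [27] + [1, 13] -> [1, 13, 27]
  Split: [23, 17, 13] -> [23] and [17, 13]
    Split: [17, 13] -> [17] and [13]
    Merge: [17] + [13] -> [13, 17]
  Merge: [23] + [13, 17] -> [13, 17, 23]
Merge: [1, 13, 27] + [13, 17, 23] -> [1, 13, 13, 17, 23, 27]

Final sorted array: [1, 13, 13, 17, 23, 27]

The merge sort proceeds by recursively splitting the array and merging sorted halves.
After all merges, the sorted array is [1, 13, 13, 17, 23, 27].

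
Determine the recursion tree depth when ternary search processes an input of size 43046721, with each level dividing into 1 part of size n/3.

For divide and conquer with division factor 3:

Problem sizes at each level:
Level 0: 43046721
Level 1: 14348907
Level 2: 4782969
Level 3: 1594323
Level 4: 531441
Level 5: 177147
Level 6: 59049
Level 7: 19683
Level 8: 6561
Level 9: 2187
Level 10: 729
Level 11: 243
Level 12: 81
Level 13: 27
Level 14: 9
Level 15: 3
Level 16: 1

The root is level 0 and the size-1 base case is level 16 (the tree spans levels 0 through 16, i.e. 17 levels counting the root), so the depth is the number of divisions: log_3(43046721) = 16

The recursion tree depth is log_3(43046721) = 16. At each level, the problem size is divided by 3, so it takes 16 divisions to reduce to a base case of size 1. The algorithm makes 1 recursive call at each level.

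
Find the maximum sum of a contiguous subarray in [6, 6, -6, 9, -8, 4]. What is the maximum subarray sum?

Using Kadane's algorithm on [6, 6, -6, 9, -8, 4]:

Scanning through the array:
Position 1 (value 6): max_ending_here = 12, max_so_far = 12
Position 2 (value -6): max_ending_here = 6, max_so_far = 12
Position 3 (value 9): max_ending_here = 15, max_so_far = 15
Position 4 (value -8): max_ending_here = 7, max_so_far = 15
Position 5 (value 4): max_ending_here = 11, max_so_far = 15

Maximum subarray: [6, 6, -6, 9]
Maximum sum: 15

The maximum subarray is [6, 6, -6, 9] with sum 15. This subarray runs from index 0 to index 3.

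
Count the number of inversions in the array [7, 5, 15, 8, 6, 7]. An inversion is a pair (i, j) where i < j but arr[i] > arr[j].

Finding inversions in [7, 5, 15, 8, 6, 7]:

(0, 1): arr[0]=7 > arr[1]=5
(0, 4): arr[0]=7 > arr[4]=6
(2, 3): arr[2]=15 > arr[3]=8
(2, 4): arr[2]=15 > arr[4]=6
(2, 5): arr[2]=15 > arr[5]=7
(3, 4): arr[3]=8 > arr[4]=6
(3, 5): arr[3]=8 > arr[5]=7

Total inversions: 7

The array has 7 inversion(s): (0,1), (0,4), (2,3), (2,4), (2,5), (3,4), (3,5). Each pair (i,j) satisfies i < j and arr[i] > arr[j].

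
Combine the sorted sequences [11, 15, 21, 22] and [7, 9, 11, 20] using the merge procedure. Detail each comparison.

Merging process:

Compare 11 vs 7: take 7 from right. Merged: [7]
Compare 11 vs 9: take 9 from right. Merged: [7, 9]
Compare 11 vs 11: take 11 from left. Merged: [7, 9, 11]
Compare 15 vs 11: take 11 from right. Merged: [7, 9, 11, 11]
Compare 15 vs 20: take 15 from left. Merged: [7, 9, 11, 11, 15]
Compare 21 vs 20: take 20 from right. Merged: [7, 9, 11, 11, 15, 20]
Append remaining from left: [21, 22]. Merged: [7, 9, 11, 11, 15, 20, 21, 22]

Final merged array: [7, 9, 11, 11, 15, 20, 21, 22]
Total comparisons: 6

The merged array is [7, 9, 11, 11, 15, 20, 21, 22], requiring 6 comparisons. The merge step runs in O(n) time where n is the total number of elements.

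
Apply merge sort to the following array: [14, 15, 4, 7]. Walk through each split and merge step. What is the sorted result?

Merge sort trace:

Split: [14, 15, 4, 7] -> [14, 15] and [4, 7]
  Split: [14, 15] -> [14] and [15]
  Merge: [14] + [15] -> [14, 15]
  Split: [4, 7] -> [4] and [7]
  Merge: [4] + [7] -> [4, 7]
Merge: [14, 15] + [4, 7] -> [4, 7, 14, 15]

Final sorted array: [4, 7, 14, 15]

The merge sort proceeds by recursively splitting the array and merging sorted halves.
After all merges, the sorted array is [4, 7, 14, 15].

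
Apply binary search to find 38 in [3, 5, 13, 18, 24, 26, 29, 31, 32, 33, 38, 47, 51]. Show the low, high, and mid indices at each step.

Binary search for 38 in [3, 5, 13, 18, 24, 26, 29, 31, 32, 33, 38, 47, 51]:

lo=0, hi=12, mid=6, arr[mid]=29 -> 29 < 38, search right half
lo=7, hi=12, mid=9, arr[mid]=33 -> 33 < 38, search right half
lo=10, hi=12, mid=11, arr[mid]=47 -> 47 > 38, search left half
lo=10, hi=10, mid=10, arr[mid]=38 -> Found target at index 10!

Binary search finds 38 at index 10 after 4 comparisons. The search repeatedly halves the search space by comparing with the middle element.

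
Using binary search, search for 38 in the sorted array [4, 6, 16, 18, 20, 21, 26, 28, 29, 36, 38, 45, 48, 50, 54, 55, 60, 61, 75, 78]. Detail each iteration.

Binary search for 38 in [4, 6, 16, 18, 20, 21, 26, 28, 29, 36, 38, 45, 48, 50, 54, 55, 60, 61, 75, 78]:

lo=0, hi=19, mid=9, arr[mid]=36 -> 36 < 38, search right half
lo=10, hi=19, mid=14, arr[mid]=54 -> 54 > 38, search left half
lo=10, hi=13, mid=11, arr[mid]=45 -> 45 > 38, search left half
lo=10, hi=10, mid=10, arr[mid]=38 -> Found target at index 10!

Binary search finds 38 at index 10 after 4 comparisons. The search repeatedly halves the search space by comparing with the middle element.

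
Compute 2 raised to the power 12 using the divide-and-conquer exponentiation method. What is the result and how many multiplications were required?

Computing 2^12 by squaring (build up from 2^1; each line after the first costs one multiplication):

2^1 = 2
2^2 = (2^1)^2 = 2^2 = 4
2^3 = 2 * 2^2 = 2 * 4 = 8
2^6 = (2^3)^2 = 8^2 = 64
2^12 = (2^6)^2 = 64^2 = 4096

Result: 4096
Multiplications needed: 4 (4 lines after 2^1)

2^12 = 4096. Using exponentiation by squaring, this requires 4 multiplications. The key idea: if the exponent is even, square the half-power; if odd, multiply by the base once.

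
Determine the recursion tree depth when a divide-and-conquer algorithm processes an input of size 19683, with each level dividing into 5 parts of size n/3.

For divide and conquer with division factor 3:

Problem sizes at each level:
Level 0: 19683
Level 1: 6561
Level 2: 2187
Level 3: 729
Level 4: 243
Level 5: 81
Level 6: 27
Level 7: 9
Level 8: 3
Level 9: 1

The root is level 0 and the size-1 base case is level 9 (the tree spans levels 0 through 9, i.e. 10 levels counting the root), so the depth is the number of divisions: log_3(19683) = 9

The recursion tree depth is log_3(19683) = 9. At each level, the problem size is divided by 3, so it takes 9 divisions to reduce to a base case of size 1. The algorithm makes 5 recursive calls at each level.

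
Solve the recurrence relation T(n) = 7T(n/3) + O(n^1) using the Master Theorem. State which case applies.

Master Theorem for T(n) = 7T(n/3) + O(n^1):

a = 7, b = 3, c = 1
log_b(a) = log_3(7) = 1.7712

Case 1: c = 1 < log_3(7) = 1.7712
T(n) = O(n^(log_3 7))

For T(n) = 7T(n/3) + O(n^1): log_3(7) = 1.7712. This is Case 1 of the Master Theorem (c < log_b(a), work dominated by leaves), giving O(n^(log_3 7)).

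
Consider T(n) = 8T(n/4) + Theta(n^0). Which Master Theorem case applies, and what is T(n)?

Master Theorem for T(n) = 8T(n/4) + O(n^0):

a = 8, b = 4, c = 0
log_b(a) = log_4(8) = 1.5000

Case 1: c = 0 < log_4(8) = 1.5000
T(n) = O(n^(log_4 8))

For T(n) = 8T(n/4) + O(n^0): log_4(8) = 1.5000. This is Case 1 of the Master Theorem (c < log_b(a), work dominated by leaves), giving O(n^(log_4 8)).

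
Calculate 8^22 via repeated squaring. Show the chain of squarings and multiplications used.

Computing 8^22 by squaring (build up from 8^1; each line after the first costs one multiplication):

8^1 = 8
8^2 = (8^1)^2 = 8^2 = 64
8^4 = (8^2)^2 = 64^2 = 4096
8^5 = 8 * 8^4 = 8 * 4096 = 32768
8^10 = (8^5)^2 = 32768^2 = 1073741824
8^11 = 8 * 8^10 = 8 * 1073741824 = 8589934592
8^22 = (8^11)^2 = 8589934592^2 = 73786976294838206464

Result: 73786976294838206464
Multiplications needed: 6 (6 lines after 8^1)

8^22 = 73786976294838206464. Using exponentiation by squaring, this requires 6 multiplications. The key idea: if the exponent is even, square the half-power; if odd, multiply by the base once.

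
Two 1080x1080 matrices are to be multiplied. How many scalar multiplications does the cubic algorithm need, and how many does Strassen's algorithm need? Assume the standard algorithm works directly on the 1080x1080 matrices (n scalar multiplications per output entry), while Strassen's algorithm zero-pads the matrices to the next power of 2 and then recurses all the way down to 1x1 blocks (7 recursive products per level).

Matrix multiplication for 1080x1080 matrices:

Strassen's algorithm requires power-of-2 dimensions. Pad 1080x1080 to 2048x2048 (next power of 2).

Standard algorithm: 1080^3 = 1259712000 multiplications
Strassen's algorithm: 7^(log2(2048)) = 7^11 = 1977326743 multiplications
Difference: 1259712000 - 1977326743 = -717614743 (Strassen uses MORE here due to padding overhead — for small or just-over-power-of-2 n, padding can outweigh the per-level savings)

Standard: 1259712000 multiplications (1080^3). Strassen: 1977326743 multiplications (7^11, after padding to 2048x2048). Strassen reduces 8 recursive multiplications to 7 at each level.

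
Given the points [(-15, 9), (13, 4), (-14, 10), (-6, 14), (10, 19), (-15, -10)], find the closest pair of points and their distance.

Computing all pairwise distances among 6 points:

d((-15, 9), (13, 4)) = 28.4429
d((-15, 9), (-14, 10)) = 1.4142 <-- minimum
d((-15, 9), (-6, 14)) = 10.2956
d((-15, 9), (10, 19)) = 26.9258
d((-15, 9), (-15, -10)) = 19.0
d((13, 4), (-14, 10)) = 27.6586
d((13, 4), (-6, 14)) = 21.4709
d((13, 4), (10, 19)) = 15.2971
d((13, 4), (-15, -10)) = 31.305
d((-14, 10), (-6, 14)) = 8.9443
d((-14, 10), (10, 19)) = 25.632
d((-14, 10), (-15, -10)) = 20.025
d((-6, 14), (10, 19)) = 16.7631
d((-6, 14), (-15, -10)) = 25.632
d((10, 19), (-15, -10)) = 38.2884

Closest pair: (-15, 9) and (-14, 10) with distance 1.4142

The closest pair is (-15, 9) and (-14, 10) with Euclidean distance 1.4142. For 6 points, brute-force pairwise comparison is shown above. For large n, the divide-and-conquer algorithm (sort by x, recurse on halves, check the dividing strip) achieves O(n log n).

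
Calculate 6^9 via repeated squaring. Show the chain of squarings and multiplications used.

Computing 6^9 by squaring (build up from 6^1; each line after the first costs one multiplication):

6^1 = 6
6^2 = (6^1)^2 = 6^2 = 36
6^4 = (6^2)^2 = 36^2 = 1296
6^8 = (6^4)^2 = 1296^2 = 1679616
6^9 = 6 * 6^8 = 6 * 1679616 = 10077696

Result: 10077696
Multiplications needed: 4 (4 lines after 6^1)

6^9 = 10077696. Using exponentiation by squaring, this requires 4 multiplications. The key idea: if the exponent is even, square the half-power; if odd, multiply by the base once.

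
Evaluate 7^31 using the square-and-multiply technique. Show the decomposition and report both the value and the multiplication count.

Computing 7^31 by squaring (build up from 7^1; each line after the first costs one multiplication):

7^1 = 7
7^2 = (7^1)^2 = 7^2 = 49
7^3 = 7 * 7^2 = 7 * 49 = 343
7^6 = (7^3)^2 = 343^2 = 117649
7^7 = 7 * 7^6 = 7 * 117649 = 823543
7^14 = (7^7)^2 = 823543^2 = 678223072849
7^15 = 7 * 7^14 = 7 * 678223072849 = 4747561509943
7^30 = (7^15)^2 = 4747561509943^2 = 22539340290692258087863249
7^31 = 7 * 7^30 = 7 * 22539340290692258087863249 = 157775382034845806615042743

Result: 157775382034845806615042743
Multiplications needed: 8 (8 lines after 7^1)

7^31 = 157775382034845806615042743. Using exponentiation by squaring, this requires 8 multiplications. The key idea: if the exponent is even, square the half-power; if odd, multiply by the base once.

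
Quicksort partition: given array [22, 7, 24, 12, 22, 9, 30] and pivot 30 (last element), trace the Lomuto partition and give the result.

Lomuto partition with pivot = 30:

Initial array: [22, 7, 24, 12, 22, 9, 30]

arr[0]=22 <= 30: swap with position 0, array becomes [22, 7, 24, 12, 22, 9, 30]
arr[1]=7 <= 30: swap with position 1, array becomes [22, 7, 24, 12, 22, 9, 30]
arr[2]=24 <= 30: swap with position 2, array becomes [22, 7, 24, 12, 22, 9, 30]
arr[3]=12 <= 30: swap with position 3, array becomes [22, 7, 24, 12, 22, 9, 30]
arr[4]=22 <= 30: swap with position 4, array becomes [22, 7, 24, 12, 22, 9, 30]
arr[5]=9 <= 30: swap with position 5, array becomes [22, 7, 24, 12, 22, 9, 30]

Place pivot at position 6: [22, 7, 24, 12, 22, 9, 30]
Pivot position: 6

After partitioning with pivot 30, the array becomes [22, 7, 24, 12, 22, 9, 30]. The pivot is placed at index 6. All elements to the left of the pivot are <= 30, and all elements to the right are > 30.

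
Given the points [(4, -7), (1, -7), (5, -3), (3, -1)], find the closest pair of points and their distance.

Computing all pairwise distances among 4 points:

d((4, -7), (1, -7)) = 3.0
d((4, -7), (5, -3)) = 4.1231
d((4, -7), (3, -1)) = 6.0828
d((1, -7), (5, -3)) = 5.6569
d((1, -7), (3, -1)) = 6.3246
d((5, -3), (3, -1)) = 2.8284 <-- minimum

Closest pair: (5, -3) and (3, -1) with distance 2.8284

The closest pair is (5, -3) and (3, -1) with Euclidean distance 2.8284. For 4 points, brute-force pairwise comparison is shown above. For large n, the divide-and-conquer algorithm (sort by x, recurse on halves, check the dividing strip) achieves O(n log n).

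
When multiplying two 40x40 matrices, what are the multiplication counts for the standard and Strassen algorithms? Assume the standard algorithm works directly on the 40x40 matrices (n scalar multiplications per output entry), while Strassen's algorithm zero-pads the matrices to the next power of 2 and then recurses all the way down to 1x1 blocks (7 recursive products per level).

Matrix multiplication for 40x40 matrices:

Strassen's algorithm requires power-of-2 dimensions. Pad 40x40 to 64x64 (next power of 2).

Standard algorithm: 40^3 = 64000 multiplications
Strassen's algorithm: 7^(log2(64)) = 7^6 = 117649 multiplications
Difference: 64000 - 117649 = -53649 (Strassen uses MORE here due to padding overhead — for small or just-over-power-of-2 n, padding can outweigh the per-level savings)

Standard: 64000 multiplications (40^3). Strassen: 117649 multiplications (7^6, after padding to 64x64). Strassen reduces 8 recursive multiplications to 7 at each level.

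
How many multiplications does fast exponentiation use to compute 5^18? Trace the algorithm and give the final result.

Computing 5^18 by squaring (build up from 5^1; each line after the first costs one multiplication):

5^1 = 5
5^2 = (5^1)^2 = 5^2 = 25
5^4 = (5^2)^2 = 25^2 = 625
5^8 = (5^4)^2 = 625^2 = 390625
5^9 = 5 * 5^8 = 5 * 390625 = 1953125
5^18 = (5^9)^2 = 1953125^2 = 3814697265625

Result: 3814697265625
Multiplications needed: 5 (5 lines after 5^1)

5^18 = 3814697265625. Using exponentiation by squaring, this requires 5 multiplications. The key idea: if the exponent is even, square the half-power; if odd, multiply by the base once.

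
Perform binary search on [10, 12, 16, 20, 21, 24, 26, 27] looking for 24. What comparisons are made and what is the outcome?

Binary search for 24 in [10, 12, 16, 20, 21, 24, 26, 27]:

lo=0, hi=7, mid=3, arr[mid]=20 -> 20 < 24, search right half
lo=4, hi=7, mid=5, arr[mid]=24 -> Found target at index 5!

Binary search finds 24 at index 5 after 2 comparisons. The search repeatedly halves the search space by comparing with the middle element.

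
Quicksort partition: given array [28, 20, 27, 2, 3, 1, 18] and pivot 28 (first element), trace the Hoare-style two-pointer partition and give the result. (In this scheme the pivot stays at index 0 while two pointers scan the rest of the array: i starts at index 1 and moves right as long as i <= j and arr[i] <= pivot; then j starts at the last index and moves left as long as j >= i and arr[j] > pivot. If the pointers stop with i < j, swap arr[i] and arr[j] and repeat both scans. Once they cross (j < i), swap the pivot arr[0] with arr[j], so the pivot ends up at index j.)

Hoare-style two-pointer partition with pivot = 28:

Initial array: [28, 20, 27, 2, 3, 1, 18]

Pointers start at i = 1, j = 6.
i ends at 7, j ends at 6: the pointers have crossed (j < i), so scanning stops.

Swap pivot arr[0] with arr[6] to place pivot at position 6: [18, 20, 27, 2, 3, 1, 28]
Pivot position: 6

After partitioning with pivot 28, the array becomes [18, 20, 27, 2, 3, 1, 28]. The pivot is placed at index 6. All elements to the left of the pivot are <= 28, and all elements to the right are > 28.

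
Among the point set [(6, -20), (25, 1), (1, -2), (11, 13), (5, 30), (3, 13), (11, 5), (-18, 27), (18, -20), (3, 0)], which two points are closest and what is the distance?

Computing all pairwise distances among 10 points:

d((6, -20), (25, 1)) = 28.3196
d((6, -20), (1, -2)) = 18.6815
d((6, -20), (11, 13)) = 33.3766
d((6, -20), (5, 30)) = 50.01
d((6, -20), (3, 13)) = 33.1361
d((6, -20), (11, 5)) = 25.4951
d((6, -20), (-18, 27)) = 52.7731
d((6, -20), (18, -20)) = 12.0
d((6, -20), (3, 0)) = 20.2237
d((25, 1), (1, -2)) = 24.1868
d((25, 1), (11, 13)) = 18.4391
d((25, 1), (5, 30)) = 35.2278
d((25, 1), (3, 13)) = 25.0599
d((25, 1), (11, 5)) = 14.5602
d((25, 1), (-18, 27)) = 50.2494
d((25, 1), (18, -20)) = 22.1359
d((25, 1), (3, 0)) = 22.0227
d((1, -2), (11, 13)) = 18.0278
d((1, -2), (5, 30)) = 32.249
d((1, -2), (3, 13)) = 15.1327
d((1, -2), (11, 5)) = 12.2066
d((1, -2), (-18, 27)) = 34.6699
d((1, -2), (18, -20)) = 24.7588
d((1, -2), (3, 0)) = 2.8284 <-- minimum
d((11, 13), (5, 30)) = 18.0278
d((11, 13), (3, 13)) = 8.0
d((11, 13), (11, 5)) = 8.0
d((11, 13), (-18, 27)) = 32.2025
d((11, 13), (18, -20)) = 33.7343
d((11, 13), (3, 0)) = 15.2643
d((5, 30), (3, 13)) = 17.1172
d((5, 30), (11, 5)) = 25.7099
d((5, 30), (-18, 27)) = 23.1948
d((5, 30), (18, -20)) = 51.6624
d((5, 30), (3, 0)) = 30.0666
d((3, 13), (11, 5)) = 11.3137
d((3, 13), (-18, 27)) = 25.2389
d((3, 13), (18, -20)) = 36.2491
d((3, 13), (3, 0)) = 13.0
d((11, 5), (-18, 27)) = 36.4005
d((11, 5), (18, -20)) = 25.9615
d((11, 5), (3, 0)) = 9.434
d((-18, 27), (18, -20)) = 59.203
d((-18, 27), (3, 0)) = 34.2053
d((18, -20), (3, 0)) = 25.0

Closest pair: (1, -2) and (3, 0) with distance 2.8284

The closest pair is (1, -2) and (3, 0) with Euclidean distance 2.8284. For 10 points, brute-force pairwise comparison is shown above. For large n, the divide-and-conquer algorithm (sort by x, recurse on halves, check the dividing strip) achieves O(n log n).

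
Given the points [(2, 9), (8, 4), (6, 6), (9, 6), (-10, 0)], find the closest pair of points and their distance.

Computing all pairwise distances among 5 points:

d((2, 9), (8, 4)) = 7.8102
d((2, 9), (6, 6)) = 5.0
d((2, 9), (9, 6)) = 7.6158
d((2, 9), (-10, 0)) = 15.0
d((8, 4), (6, 6)) = 2.8284
d((8, 4), (9, 6)) = 2.2361 <-- minimum
d((8, 4), (-10, 0)) = 18.4391
d((6, 6), (9, 6)) = 3.0
d((6, 6), (-10, 0)) = 17.088
d((9, 6), (-10, 0)) = 19.9249

Closest pair: (8, 4) and (9, 6) with distance 2.2361

The closest pair is (8, 4) and (9, 6) with Euclidean distance 2.2361. For 5 points, brute-force pairwise comparison is shown above. For large n, the divide-and-conquer algorithm (sort by x, recurse on halves, check the dividing strip) achieves O(n log n).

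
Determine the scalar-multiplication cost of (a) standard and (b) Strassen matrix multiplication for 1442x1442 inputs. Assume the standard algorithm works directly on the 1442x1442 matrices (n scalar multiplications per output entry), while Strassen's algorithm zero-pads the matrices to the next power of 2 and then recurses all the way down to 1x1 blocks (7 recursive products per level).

Matrix multiplication for 1442x1442 matrices:

Strassen's algorithm requires power-of-2 dimensions. Pad 1442x1442 to 2048x2048 (next power of 2).

Standard algorithm: 1442^3 = 2998442888 multiplications
Strassen's algorithm: 7^(log2(2048)) = 7^11 = 1977326743 multiplications
Savings: 2998442888 - 1977326743 = 1021116145 multiplications

Standard: 2998442888 multiplications (1442^3). Strassen: 1977326743 multiplications (7^11, after padding to 2048x2048). Strassen reduces 8 recursive multiplications to 7 at each level.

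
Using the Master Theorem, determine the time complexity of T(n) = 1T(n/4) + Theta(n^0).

Master Theorem for T(n) = 1T(n/4) + O(n^0):

a = 1, b = 4, c = 0
log_b(a) = log_4(1) = 0.0000

Case 2: c = 0 = log_4(1) = 0.0000
T(n) = O(n^0 log n) = O(log n)

For T(n) = 1T(n/4) + O(n^0): log_4(1) = 0.0000. This is Case 2 of the Master Theorem (c = log_b(a), equal work at all levels), giving O(log n).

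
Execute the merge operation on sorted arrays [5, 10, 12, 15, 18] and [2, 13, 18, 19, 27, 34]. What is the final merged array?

Merging process:

Compare 5 vs 2: take 2 from right. Merged: [2]
Compare 5 vs 13: take 5 from left. Merged: [2, 5]
Compare 10 vs 13: take 10 from left. Merged: [2, 5, 10]
Compare 12 vs 13: take 12 from left. Merged: [2, 5, 10, 12]
Compare 15 vs 13: take 13 from right. Merged: [2, 5, 10, 12, 13]
Compare 15 vs 18: take 15 from left. Merged: [2, 5, 10, 12, 13, 15]
Compare 18 vs 18: take 18 from left. Merged: [2, 5, 10, 12, 13, 15, 18]
Append remaining from right: [18, 19, 27, 34]. Merged: [2, 5, 10, 12, 13, 15, 18, 18, 19, 27, 34]

Final merged array: [2, 5, 10, 12, 13, 15, 18, 18, 19, 27, 34]
Total comparisons: 7

The merged array is [2, 5, 10, 12, 13, 15, 18, 18, 19, 27, 34], requiring 7 comparisons. The merge step runs in O(n) time where n is the total number of elements.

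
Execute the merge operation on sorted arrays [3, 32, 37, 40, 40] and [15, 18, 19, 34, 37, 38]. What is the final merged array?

Merging process:

Compare 3 vs 15: take 3 from left. Merged: [3]
Compare 32 vs 15: take 15 from right. Merged: [3, 15]
Compare 32 vs 18: take 18 from right. Merged: [3, 15, 18]
Compare 32 vs 19: take 19 from right. Merged: [3, 15, 18, 19]
Compare 32 vs 34: take 32 from left. Merged: [3, 15, 18, 19, 32]
Compare 37 vs 34: take 34 from right. Merged: [3, 15, 18, 19, 32, 34]
Compare 37 vs 37: take 37 from left. Merged: [3, 15, 18, 19, 32, 34, 37]
Compare 40 vs 37: take 37 from right. Merged: [3, 15, 18, 19, 32, 34, 37, 37]
Compare 40 vs 38: take 38 from right. Merged: [3, 15, 18, 19, 32, 34, 37, 37, 38]
Append remaining from left: [40, 40]. Merged: [3, 15, 18, 19, 32, 34, 37, 37, 38, 40, 40]

Final merged array: [3, 15, 18, 19, 32, 34, 37, 37, 38, 40, 40]
Total comparisons: 9

The merged array is [3, 15, 18, 19, 32, 34, 37, 37, 38, 40, 40], requiring 9 comparisons. The merge step runs in O(n) time where n is the total number of elements.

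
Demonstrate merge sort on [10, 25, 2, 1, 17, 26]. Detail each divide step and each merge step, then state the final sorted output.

Merge sort trace:

Split: [10, 25, 2, 1, 17, 26] -> [10, 25, 2] and [1, 17, 26]
  Split: [10, 25, 2] -> [10] and [25, 2]
    Split: [25, 2] -> [25] and [2]
    Merge: [25] + [2] -> [2, 25]
  Merge: [10] + [2, 25] -> [2, 10, 25]
  Split: [1, 17, 26] -> [1] and [17, 26]
    Split: [17, 26] -> [17] and [26]
    Merge: [17] + [26] -> [17, 26]
  Merge: [1] + [17, 26] -> [1, 17, 26]
Merge: [2, 10, 25] + [1, 17, 26] -> [1, 2, 10, 17, 25, 26]

Final sorted array: [1, 2, 10, 17, 25, 26]

The merge sort proceeds by recursively splitting the array and merging sorted halves.
After all merges, the sorted array is [1, 2, 10, 17, 25, 26].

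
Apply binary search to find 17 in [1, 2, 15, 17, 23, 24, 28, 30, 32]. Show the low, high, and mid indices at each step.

Binary search for 17 in [1, 2, 15, 17, 23, 24, 28, 30, 32]:

lo=0, hi=8, mid=4, arr[mid]=23 -> 23 > 17, search left half
lo=0, hi=3, mid=1, arr[mid]=2 -> 2 < 17, search right half
lo=2, hi=3, mid=2, arr[mid]=15 -> 15 < 17, search right half
lo=3, hi=3, mid=3, arr[mid]=17 -> Found target at index 3!

Binary search finds 17 at index 3 after 4 comparisons. The search repeatedly halves the search space by comparing with the middle element.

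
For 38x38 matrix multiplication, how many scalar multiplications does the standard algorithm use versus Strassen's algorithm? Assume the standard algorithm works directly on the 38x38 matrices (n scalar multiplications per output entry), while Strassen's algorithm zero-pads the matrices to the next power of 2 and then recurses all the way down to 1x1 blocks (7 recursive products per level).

Matrix multiplication for 38x38 matrices:

Strassen's algorithm requires power-of-2 dimensions. Pad 38x38 to 64x64 (next power of 2).

Standard algorithm: 38^3 = 54872 multiplications
Strassen's algorithm: 7^(log2(64)) = 7^6 = 117649 multiplications
Difference: 54872 - 117649 = -62777 (Strassen uses MORE here due to padding overhead — for small or just-over-power-of-2 n, padding can outweigh the per-level savings)

Standard: 54872 multiplications (38^3). Strassen: 117649 multiplications (7^6, after padding to 64x64). Strassen reduces 8 recursive multiplications to 7 at each level.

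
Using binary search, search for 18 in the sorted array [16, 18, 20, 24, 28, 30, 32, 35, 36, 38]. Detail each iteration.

Binary search for 18 in [16, 18, 20, 24, 28, 30, 32, 35, 36, 38]:

lo=0, hi=9, mid=4, arr[mid]=28 -> 28 > 18, search left half
lo=0, hi=3, mid=1, arr[mid]=18 -> Found target at index 1!

Binary search finds 18 at index 1 after 2 comparisons. The search repeatedly halves the search space by comparing with the middle element.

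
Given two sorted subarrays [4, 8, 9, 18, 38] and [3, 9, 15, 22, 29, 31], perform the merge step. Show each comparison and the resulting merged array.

Merging process:

Compare 4 vs 3: take 3 from right. Merged: [3]
Compare 4 vs 9: take 4 from left. Merged: [3, 4]
Compare 8 vs 9: take 8 from left. Merged: [3, 4, 8]
Compare 9 vs 9: take 9 from left. Merged: [3, 4, 8, 9]
Compare 18 vs 9: take 9 from right. Merged: [3, 4, 8, 9, 9]
Compare 18 vs 15: take 15 from right. Merged: [3, 4, 8, 9, 9, 15]
Compare 18 vs 22: take 18 from left. Merged: [3, 4, 8, 9, 9, 15, 18]
Compare 38 vs 22: take 22 from right. Merged: [3, 4, 8, 9, 9, 15, 18, 22]
Compare 38 vs 29: take 29 from right. Merged: [3, 4, 8, 9, 9, 15, 18, 22, 29]
Compare 38 vs 31: take 31 from right. Merged: [3, 4, 8, 9, 9, 15, 18, 22, 29, 31]
Append remaining from left: [38]. Merged: [3, 4, 8, 9, 9, 15, 18, 22, 29, 31, 38]

Final merged array: [3, 4, 8, 9, 9, 15, 18, 22, 29, 31, 38]
Total comparisons: 10

The merged array is [3, 4, 8, 9, 9, 15, 18, 22, 29, 31, 38], requiring 10 comparisons. The merge step runs in O(n) time where n is the total number of elements.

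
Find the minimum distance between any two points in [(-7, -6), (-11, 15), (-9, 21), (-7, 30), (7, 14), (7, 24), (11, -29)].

Computing all pairwise distances among 7 points:

d((-7, -6), (-11, 15)) = 21.3776
d((-7, -6), (-9, 21)) = 27.074
d((-7, -6), (-7, 30)) = 36.0
d((-7, -6), (7, 14)) = 24.4131
d((-7, -6), (7, 24)) = 33.1059
d((-7, -6), (11, -29)) = 29.2062
d((-11, 15), (-9, 21)) = 6.3246 <-- minimum
d((-11, 15), (-7, 30)) = 15.5242
d((-11, 15), (7, 14)) = 18.0278
d((-11, 15), (7, 24)) = 20.1246
d((-11, 15), (11, -29)) = 49.1935
d((-9, 21), (-7, 30)) = 9.2195
d((-9, 21), (7, 14)) = 17.4642
d((-9, 21), (7, 24)) = 16.2788
d((-9, 21), (11, -29)) = 53.8516
d((-7, 30), (7, 14)) = 21.2603
d((-7, 30), (7, 24)) = 15.2315
d((-7, 30), (11, -29)) = 61.6847
d((7, 14), (7, 24)) = 10.0
d((7, 14), (11, -29)) = 43.1856
d((7, 24), (11, -29)) = 53.1507

Closest pair: (-11, 15) and (-9, 21) with distance 6.3246

The closest pair is (-11, 15) and (-9, 21) with Euclidean distance 6.3246. For 7 points, brute-force pairwise comparison is shown above. For large n, the divide-and-conquer algorithm (sort by x, recurse on halves, check the dividing strip) achieves O(n log n).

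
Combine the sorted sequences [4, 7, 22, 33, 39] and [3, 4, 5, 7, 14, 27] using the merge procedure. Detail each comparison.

Merging process:

Compare 4 vs 3: take 3 from right. Merged: [3]
Compare 4 vs 4: take 4 from left. Merged: [3, 4]
Compare 7 vs 4: take 4 from right. Merged: [3, 4, 4]
Compare 7 vs 5: take 5 from right. Merged: [3, 4, 4, 5]
Compare 7 vs 7: take 7 from left. Merged: [3, 4, 4, 5, 7]
Compare 22 vs 7: take 7 from right. Merged: [3, 4, 4, 5, 7, 7]
Compare 22 vs 14: take 14 from right. Merged: [3, 4, 4, 5, 7, 7, 14]
Compare 22 vs 27: take 22 from left. Merged: [3, 4, 4, 5, 7, 7, 14, 22]
Compare 33 vs 27: take 27 from right. Merged: [3, 4, 4, 5, 7, 7, 14, 22, 27]
Append remaining from left: [33, 39]. Merged: [3, 4, 4, 5, 7, 7, 14, 22, 27, 33, 39]

Final merged array: [3, 4, 4, 5, 7, 7, 14, 22, 27, 33, 39]
Total comparisons: 9

The merged array is [3, 4, 4, 5, 7, 7, 14, 22, 27, 33, 39], requiring 9 comparisons. The merge step runs in O(n) time where n is the total number of elements.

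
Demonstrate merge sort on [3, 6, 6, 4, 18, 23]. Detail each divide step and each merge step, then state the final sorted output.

Merge sort trace:

Split: [3, 6, 6, 4, 18, 23] -> [3, 6, 6] and [4, 18, 23]
  Split: [3, 6, 6] -> [3] and [6, 6]
    Split: [6, 6] -> [6] and [6]
    Merge: [6] + [6] -> [6, 6]
  Merge: [3] + [6, 6] -> [3, 6, 6]
  Split: [4, 18, 23] -> [4] and [18, 23]
    Split: [18, 23] -> [18] and [23]
    Merge: [18] + [23] -> [18, 23]
  Merge: [4] + [18, 23] -> [4, 18, 23]
Merge: [3, 6, 6] + [4, 18, 23] -> [3, 4, 6, 6, 18, 23]

Final sorted array: [3, 4, 6, 6, 18, 23]

The merge sort proceeds by recursively splitting the array and merging sorted halves.
After all merges, the sorted array is [3, 4, 6, 6, 18, 23].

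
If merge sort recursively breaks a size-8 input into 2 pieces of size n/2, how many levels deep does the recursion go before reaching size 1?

For divide and conquer with division factor 2:

Problem sizes at each level:
Level 0: 8
Level 1: 4
Level 2: 2
Level 3: 1

The root is level 0 and the size-1 base case is level 3 (the tree spans levels 0 through 3, i.e. 4 levels counting the root), so the depth is the number of divisions: log_2(8) = 3

The recursion tree depth is log_2(8) = 3. At each level, the problem size is divided by 2, so it takes 3 divisions to reduce to a base case of size 1. The algorithm makes 2 recursive calls at each level.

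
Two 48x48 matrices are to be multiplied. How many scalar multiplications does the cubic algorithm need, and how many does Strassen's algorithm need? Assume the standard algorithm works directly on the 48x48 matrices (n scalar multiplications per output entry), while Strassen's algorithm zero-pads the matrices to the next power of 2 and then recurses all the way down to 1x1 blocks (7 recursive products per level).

Matrix multiplication for 48x48 matrices:

Strassen's algorithm requires power-of-2 dimensions. Pad 48x48 to 64x64 (next power of 2).

Standard algorithm: 48^3 = 110592 multiplications
Strassen's algorithm: 7^(log2(64)) = 7^6 = 117649 multiplications
Difference: 110592 - 117649 = -7057 (Strassen uses MORE here due to padding overhead — for small or just-over-power-of-2 n, padding can outweigh the per-level savings)

Standard: 110592 multiplications (48^3). Strassen: 117649 multiplications (7^6, after padding to 64x64). Strassen reduces 8 recursive multiplications to 7 at each level.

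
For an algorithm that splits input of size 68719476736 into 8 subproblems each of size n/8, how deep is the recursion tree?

For divide and conquer with division factor 8:

Problem sizes at each level:
Level 0: 68719476736
Level 1: 8589934592
Level 2: 1073741824
Level 3: 134217728
Level 4: 16777216
Level 5: 2097152
Level 6: 262144
Level 7: 32768
Level 8: 4096
Level 9: 512
Level 10: 64
Level 11: 8
Level 12: 1

The root is level 0 and the size-1 base case is level 12 (the tree spans levels 0 through 12, i.e. 13 levels counting the root), so the depth is the number of divisions: log_8(68719476736) = 12

The recursion tree depth is log_8(68719476736) = 12. At each level, the problem size is divided by 8, so it takes 12 divisions to reduce to a base case of size 1. The algorithm makes 8 recursive calls at each level.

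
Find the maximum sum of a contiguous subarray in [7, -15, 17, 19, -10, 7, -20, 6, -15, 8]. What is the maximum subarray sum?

Using Kadane's algorithm on [7, -15, 17, 19, -10, 7, -20, 6, -15, 8]:

Scanning through the array:
Position 1 (value -15): max_ending_here = -8, max_so_far = 7
Position 2 (value 17): max_ending_here = 17, max_so_far = 17
Position 3 (value 19): max_ending_here = 36, max_so_far = 36
Position 4 (value -10): max_ending_here = 26, max_so_far = 36
Position 5 (value 7): max_ending_here = 33, max_so_far = 36
Position 6 (value -20): max_ending_here = 13, max_so_far = 36
Position 7 (value 6): max_ending_here = 19, max_so_far = 36
Position 8 (value -15): max_ending_here = 4, max_so_far = 36
Position 9 (value 8): max_ending_here = 12, max_so_far = 36

Maximum subarray: [17, 19]
Maximum sum: 36

The maximum subarray is [17, 19] with sum 36. This subarray runs from index 2 to index 3.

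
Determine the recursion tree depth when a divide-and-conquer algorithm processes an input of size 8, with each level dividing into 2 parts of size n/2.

For divide and conquer with division factor 2:

Problem sizes at each level:
Level 0: 8
Level 1: 4
Level 2: 2
Level 3: 1

The root is level 0 and the size-1 base case is level 3 (the tree spans levels 0 through 3, i.e. 4 levels counting the root), so the depth is the number of divisions: log_2(8) = 3

The recursion tree depth is log_2(8) = 3. At each level, the problem size is divided by 2, so it takes 3 divisions to reduce to a base case of size 1. The algorithm makes 2 recursive calls at each level.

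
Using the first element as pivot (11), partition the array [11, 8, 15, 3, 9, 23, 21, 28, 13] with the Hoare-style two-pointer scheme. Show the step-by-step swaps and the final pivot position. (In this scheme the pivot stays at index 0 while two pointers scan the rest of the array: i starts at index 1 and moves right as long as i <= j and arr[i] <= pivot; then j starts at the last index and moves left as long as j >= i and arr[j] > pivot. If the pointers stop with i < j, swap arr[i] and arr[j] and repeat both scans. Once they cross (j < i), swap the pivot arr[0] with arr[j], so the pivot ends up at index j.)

Hoare-style two-pointer partition with pivot = 11:

Initial array: [11, 8, 15, 3, 9, 23, 21, 28, 13]

Pointers start at i = 1, j = 8.
i stops at index 2 (arr[2]=15 > 11), j stops at index 4 (arr[4]=9 <= 11): swap arr[2] and arr[4], array becomes [11, 8, 9, 3, 15, 23, 21, 28, 13]
i ends at 4, j ends at 3: the pointers have crossed (j < i), so scanning stops.

Swap pivot arr[0] with arr[3] to place pivot at position 3: [3, 8, 9, 11, 15, 23, 21, 28, 13]
Pivot position: 3

After partitioning with pivot 11, the array becomes [3, 8, 9, 11, 15, 23, 21, 28, 13]. The pivot is placed at index 3. All elements to the left of the pivot are <= 11, and all elements to the right are > 11.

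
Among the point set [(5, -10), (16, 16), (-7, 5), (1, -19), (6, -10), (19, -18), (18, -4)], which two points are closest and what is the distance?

Computing all pairwise distances among 7 points:

d((5, -10), (16, 16)) = 28.2312
d((5, -10), (-7, 5)) = 19.2094
d((5, -10), (1, -19)) = 9.8489
d((5, -10), (6, -10)) = 1.0 <-- minimum
d((5, -10), (19, -18)) = 16.1245
d((5, -10), (18, -4)) = 14.3178
d((16, 16), (-7, 5)) = 25.4951
d((16, 16), (1, -19)) = 38.0789
d((16, 16), (6, -10)) = 27.8568
d((16, 16), (19, -18)) = 34.1321
d((16, 16), (18, -4)) = 20.0998
d((-7, 5), (1, -19)) = 25.2982
d((-7, 5), (6, -10)) = 19.8494
d((-7, 5), (19, -18)) = 34.7131
d((-7, 5), (18, -4)) = 26.5707
d((1, -19), (6, -10)) = 10.2956
d((1, -19), (19, -18)) = 18.0278
d((1, -19), (18, -4)) = 22.6716
d((6, -10), (19, -18)) = 15.2643
d((6, -10), (18, -4)) = 13.4164
d((19, -18), (18, -4)) = 14.0357

Closest pair: (5, -10) and (6, -10) with distance 1.0

The closest pair is (5, -10) and (6, -10) with Euclidean distance 1.0. For 7 points, brute-force pairwise comparison is shown above. For large n, the divide-and-conquer algorithm (sort by x, recurse on halves, check the dividing strip) achieves O(n log n).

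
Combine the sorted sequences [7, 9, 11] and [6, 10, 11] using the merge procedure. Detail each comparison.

Merging process:

Compare 7 vs 6: take 6 from right. Merged: [6]
Compare 7 vs 10: take 7 from left. Merged: [6, 7]
Compare 9 vs 10: take 9 from left. Merged: [6, 7, 9]
Compare 11 vs 10: take 10 from right. Merged: [6, 7, 9, 10]
Compare 11 vs 11: take 11 from left. Merged: [6, 7, 9, 10, 11]
Append remaining from right: [11]. Merged: [6, 7, 9, 10, 11, 11]

Final merged array: [6, 7, 9, 10, 11, 11]
Total comparisons: 5

The merged array is [6, 7, 9, 10, 11, 11], requiring 5 comparisons. The merge step runs in O(n) time where n is the total number of elements.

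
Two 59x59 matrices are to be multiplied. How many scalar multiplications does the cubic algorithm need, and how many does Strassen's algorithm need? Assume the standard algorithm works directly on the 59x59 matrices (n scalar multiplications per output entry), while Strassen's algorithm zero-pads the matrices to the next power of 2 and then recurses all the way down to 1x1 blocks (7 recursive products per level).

Matrix multiplication for 59x59 matrices:

Strassen's algorithm requires power-of-2 dimensions. Pad 59x59 to 64x64 (next power of 2).

Standard algorithm: 59^3 = 205379 multiplications
Strassen's algorithm: 7^(log2(64)) = 7^6 = 117649 multiplications
Savings: 205379 - 117649 = 87730 multiplications

Standard: 205379 multiplications (59^3). Strassen: 117649 multiplications (7^6, after padding to 64x64). Strassen reduces 8 recursive multiplications to 7 at each level.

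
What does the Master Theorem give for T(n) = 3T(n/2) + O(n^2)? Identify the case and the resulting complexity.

Master Theorem for T(n) = 3T(n/2) + O(n^2):

a = 3, b = 2, c = 2
log_b(a) = log_2(3) = 1.5850

Case 3: c = 2 > log_2(3) = 1.5850
T(n) = O(n^2) = O(n^2)

For T(n) = 3T(n/2) + O(n^2): log_2(3) = 1.5850. This is Case 3 of the Master Theorem (c > log_b(a), work dominated by root), giving O(n^2).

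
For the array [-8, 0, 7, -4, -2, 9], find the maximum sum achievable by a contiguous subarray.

Using Kadane's algorithm on [-8, 0, 7, -4, -2, 9]:

Scanning through the array:
Position 1 (value 0): max_ending_here = 0, max_so_far = 0
Position 2 (value 7): max_ending_here = 7, max_so_far = 7
Position 3 (value -4): max_ending_here = 3, max_so_far = 7
Position 4 (value -2): max_ending_here = 1, max_so_far = 7
Position 5 (value 9): max_ending_here = 10, max_so_far = 10

Maximum subarray: [0, 7, -4, -2, 9]
Maximum sum: 10

The maximum subarray is [0, 7, -4, -2, 9] with sum 10. This subarray runs from index 1 to index 5.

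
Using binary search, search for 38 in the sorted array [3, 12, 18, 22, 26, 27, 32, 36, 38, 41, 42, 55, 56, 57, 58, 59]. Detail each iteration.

Binary search for 38 in [3, 12, 18, 22, 26, 27, 32, 36, 38, 41, 42, 55, 56, 57, 58, 59]:

lo=0, hi=15, mid=7, arr[mid]=36 -> 36 < 38, search right half
lo=8, hi=15, mid=11, arr[mid]=55 -> 55 > 38, search left half
lo=8, hi=10, mid=9, arr[mid]=41 -> 41 > 38, search left half
lo=8, hi=8, mid=8, arr[mid]=38 -> Found target at index 8!

Binary search finds 38 at index 8 after 4 comparisons. The search repeatedly halves the search space by comparing with the middle element.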